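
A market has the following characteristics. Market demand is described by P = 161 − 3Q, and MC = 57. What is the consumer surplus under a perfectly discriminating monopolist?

CS = 0

With perfect price discrimination, output is the efficient level Q = 104/3 (where demand meets MC), but every buyer pays their willingness to pay: CS = 0 and PS = total surplus.
CS = 0.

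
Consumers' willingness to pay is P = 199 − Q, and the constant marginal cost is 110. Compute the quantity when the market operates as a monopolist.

Q = 44.5

A monopolist chooses Q where MR = MC. MR = 199 − 2Q; setting this equal to 110 gives Q = 44.5 and P = 154.5.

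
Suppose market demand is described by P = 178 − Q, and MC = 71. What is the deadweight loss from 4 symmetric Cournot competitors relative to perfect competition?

DWL = 228.98

Competitive firms price at marginal cost: P = 71, giving Q = 107.
With 4 symmetric Cournot firms, each firm's FOC gives 178 − 5q = 71, so q = 21.4, Q = 4·21.4 = 85.6, and P = 92.4.
DWL is the triangle between Q = 85.6 and Q = 107: ½·(107 − 85.6)·(92.4 − 71) = 228.98.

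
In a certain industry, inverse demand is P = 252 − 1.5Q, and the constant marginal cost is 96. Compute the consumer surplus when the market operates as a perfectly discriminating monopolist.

CS = 0

A perfectly discriminating monopolist sells every unit with P(Q) ≥ MC(Q), so output equals the competitive quantity Q = 104. Each buyer pays their reservation price, so CS = 0 and the firm captures all surplus.
CS = 0.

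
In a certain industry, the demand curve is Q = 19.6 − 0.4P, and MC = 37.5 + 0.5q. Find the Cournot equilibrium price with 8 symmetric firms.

Inverting demand: P = 49 − 2.5Q.
In a 8-firm Cournot equilibrium, symmetry and the first-order condition give q = (49 − 37.5)/(23) = 0.5. So Q = 4 and P = 39.

P = 39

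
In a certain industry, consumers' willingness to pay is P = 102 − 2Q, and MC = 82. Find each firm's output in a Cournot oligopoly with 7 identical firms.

With 7 symmetric Cournot firms, each firm's FOC gives 102 − 16q = 82, so q = 1.25, Q = 7·1.25 = 8.75, and P = 84.5.

q_i = 1.25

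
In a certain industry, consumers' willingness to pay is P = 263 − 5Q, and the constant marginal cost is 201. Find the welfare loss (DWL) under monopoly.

DWL = 96.1

Competitive firms price at marginal cost: P = 201, giving Q = 12.4.
Monopoly sets MR = MC: 263 − 10Q = 201 ⇒ Q = 6.2, P = 263 − 5·6.2 = 232.
DWL is the triangle between Q = 6.2 and Q = 12.4: ½·(12.4 − 6.2)·(232 − 201) = 96.1.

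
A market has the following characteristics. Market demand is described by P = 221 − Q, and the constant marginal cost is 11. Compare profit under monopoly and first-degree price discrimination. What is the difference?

π rises by 11025

Monopoly sets MR = MC: 221 − 2Q = 11 ⇒ Q = 105, P = 221 − 105 = 116.
Profit = (116 − 11)·105 = 11025.
A perfectly discriminating monopolist sells every unit with P(Q) ≥ MC(Q), so output equals the competitive quantity Q = 210. Each buyer pays their reservation price, so CS = 0 and the firm captures all surplus.
PS equals the full surplus area, 22050. Profit = 22050 = 22050.
Change in profit: 22050 − 11025 = 11025.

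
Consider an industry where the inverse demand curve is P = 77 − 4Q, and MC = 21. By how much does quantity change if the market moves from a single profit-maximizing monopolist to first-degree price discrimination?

The monopolist equates marginal revenue to marginal cost: 77 − 8Q = 21, so Q = 7. From demand, P = 49.
Under first-degree price discrimination the firm charges each unit its demand price and produces up to where P = MC, i.e. Q = 14. Consumer surplus is zero; producer surplus equals total surplus.
Change in quantity: 14 − 7 = 7.

Q rises by 7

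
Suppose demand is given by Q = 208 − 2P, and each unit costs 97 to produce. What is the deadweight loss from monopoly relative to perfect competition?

Inverting demand: P = 104 − 0.5Q.
Under competition P = MC = 97, so Q = (104 − 97)/0.5 = 14.
The monopolist equates marginal revenue to marginal cost: 104 − Q = 97, so Q = 7. From demand, P = 100.5.
DWL is the triangle between Q = 7 and Q = 14: ½·(14 − 7)·(100.5 − 97) = 12.25.

DWL = 12.25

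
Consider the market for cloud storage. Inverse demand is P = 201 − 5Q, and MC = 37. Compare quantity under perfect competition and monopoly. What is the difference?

Quantity falls by 16.4

Perfect competition: P = MC = 37, so 201 − 5Q = 37 and Q = 32.8.
The monopolist equates marginal revenue to marginal cost: 201 − 10Q = 37, so Q = 16.4. From demand, P = 119.
Change in quantity: 16.4 − 32.8 = −16.4.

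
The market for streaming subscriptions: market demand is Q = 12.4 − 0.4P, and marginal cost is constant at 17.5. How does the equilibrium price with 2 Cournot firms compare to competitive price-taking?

Cournot: P = 22; Competition: P = 17.5

Inverting demand: P = 31 − 2.5Q.
With 2 symmetric Cournot firms, each firm's FOC gives 31 − 7.5q = 17.5, so q = 1.8, Q = 2·1.8 = 3.6, and P = 22.
Perfect competition: P = MC = 17.5, so 31 − 2.5Q = 17.5 and Q = 5.4.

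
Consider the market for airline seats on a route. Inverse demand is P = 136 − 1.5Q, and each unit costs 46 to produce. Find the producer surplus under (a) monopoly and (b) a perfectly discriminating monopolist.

Monopoly sets MR = MC: 136 − 3Q = 46 ⇒ Q = 30, P = 136 − 1.5·30 = 91.
PS = (91 − 46)·30 = 1350.
With perfect price discrimination, output is the efficient level Q = 60 (where demand meets MC), but every buyer pays their willingness to pay: CS = 0 and PS = total surplus.
PS = ½·(136 − 46)·60 = 2700.

Monopoly: PS = 1350; Perfect PD: PS = 2700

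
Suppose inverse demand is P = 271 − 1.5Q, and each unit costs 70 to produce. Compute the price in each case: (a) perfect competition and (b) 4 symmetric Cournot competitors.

Perfect competition: P = MC = 70, so 271 − 1.5Q = 70 and Q = 134.
In a 4-firm Cournot equilibrium, symmetry and the first-order condition give q = (271 − 70)/(7.5) = 26.8. So Q = 107.2 and P = 110.2.

Competition: P = 70; Cournot: P = 110.2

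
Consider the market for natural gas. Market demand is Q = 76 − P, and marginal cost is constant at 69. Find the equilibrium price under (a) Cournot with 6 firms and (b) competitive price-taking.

Inverting demand: P = 76 − Q.
With 6 symmetric Cournot firms, each firm's FOC gives 76 − 7q = 69, so q = 1, Q = 6·1 = 6, and P = 70.
Under competition P = MC = 69, so Q = (76 − 69)/1 = 7.

Cournot: P = 70; Competition: P = 69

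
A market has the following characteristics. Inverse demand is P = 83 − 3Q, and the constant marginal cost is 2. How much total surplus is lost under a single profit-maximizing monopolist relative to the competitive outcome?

Competitive firms price at marginal cost: P = 2, giving Q = 27.
A monopolist chooses Q where MR = MC. MR = 83 − 6Q; setting this equal to 2 gives Q = 13.5 and P = 42.5.
DWL is the triangle between Q = 13.5 and Q = 27: ½·(27 − 13.5)·(42.5 − 2) = 273.375.

DWL = 273.375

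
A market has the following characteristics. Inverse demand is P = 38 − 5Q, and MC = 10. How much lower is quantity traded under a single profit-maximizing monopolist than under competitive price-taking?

Q falls by 2.8

Competitive firms price at marginal cost: P = 10, giving Q = 5.6.
Monopoly sets MR = MC: 38 − 10Q = 10 ⇒ Q = 2.8, P = 38 − 5·2.8 = 24.
Change in quantity traded: 2.8 − 5.6 = −2.8.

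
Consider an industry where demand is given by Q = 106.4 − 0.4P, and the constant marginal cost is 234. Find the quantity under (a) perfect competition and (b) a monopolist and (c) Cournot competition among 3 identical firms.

Inverting demand: P = 266 − 2.5Q.
Perfect competition: P = MC = 234, so 266 − 2.5Q = 234 and Q = 12.8.
A monopolist chooses Q where MR = MC. MR = 266 − 5Q; setting this equal to 234 gives Q = 6.4 and P = 250.
In a 3-firm Cournot equilibrium, symmetry and the first-order condition give q = (266 − 234)/(10) = 3.2. So Q = 9.6 and P = 242.

Competition: Q = 12.8; Monopoly: Q = 6.4; Cournot: Q = 9.6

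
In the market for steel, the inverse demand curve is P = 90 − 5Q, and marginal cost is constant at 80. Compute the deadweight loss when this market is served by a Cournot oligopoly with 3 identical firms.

Under competition P = MC = 80, so Q = (90 − 80)/5 = 2.
In a 3-firm Cournot equilibrium, symmetry and the first-order condition give q = (90 − 80)/(20) = 0.5. So Q = 1.5 and P = 82.5.
DWL is the triangle between Q = 1.5 and Q = 2: ½·(2 − 1.5)·(82.5 − 80) = 0.625.

DWL = 0.625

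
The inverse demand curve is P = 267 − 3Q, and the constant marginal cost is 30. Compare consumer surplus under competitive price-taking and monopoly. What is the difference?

Consumer surplus falls by 7021.125

Perfect competition: P = MC = 30, so 267 − 3Q = 30 and Q = 79.
CS = ½·(267 − 30)·79 = 9361.5.
Monopoly sets MR = MC: 267 − 6Q = 30 ⇒ Q = 39.5, P = 267 − 3·39.5 = 148.5.
CS = ½·(267 − 148.5)·39.5 = 2340.375.
Change in consumer surplus: 2340.375 − 9361.5 = −7021.125.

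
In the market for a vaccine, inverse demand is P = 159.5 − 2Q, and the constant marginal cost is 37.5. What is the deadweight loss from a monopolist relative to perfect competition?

DWL = 930.25

Perfect competition: P = MC = 37.5, so 159.5 − 2Q = 37.5 and Q = 61.
A monopolist chooses Q where MR = MC. MR = 159.5 − 4Q; setting this equal to 37.5 gives Q = 30.5 and P = 98.5.
DWL is the triangle between Q = 30.5 and Q = 61: ½·(61 − 30.5)·(98.5 − 37.5) = 930.25.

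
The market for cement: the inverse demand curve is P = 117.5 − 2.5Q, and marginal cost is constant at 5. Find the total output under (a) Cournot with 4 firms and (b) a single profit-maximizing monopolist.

With 4 symmetric Cournot firms, each firm's FOC gives 117.5 − 12.5q = 5, so q = 9, Q = 4·9 = 36, and P = 27.5.
Monopoly sets MR = MC: 117.5 − 5Q = 5 ⇒ Q = 22.5, P = 117.5 − 2.5·22.5 = 61.25.

Cournot: Q = 36; Monopoly: Q = 22.5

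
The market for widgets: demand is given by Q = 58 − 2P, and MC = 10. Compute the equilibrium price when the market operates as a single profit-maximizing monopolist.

P = 19.5

Inverting demand: P = 29 − 0.5Q.
A monopolist chooses Q where MR = MC. MR = 29 − Q; setting this equal to 10 gives Q = 19 and P = 19.5.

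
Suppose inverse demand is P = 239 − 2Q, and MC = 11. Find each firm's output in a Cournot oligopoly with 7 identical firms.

q_i = 14.25

In a 7-firm Cournot equilibrium, symmetry and the first-order condition give q = (239 − 11)/(16) = 14.25. So Q = 99.75 and P = 39.5.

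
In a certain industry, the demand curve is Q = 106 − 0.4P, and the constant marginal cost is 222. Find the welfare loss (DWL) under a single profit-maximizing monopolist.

DWL = 92.45

Inverting demand: P = 265 − 2.5Q.
Perfect competition: P = MC = 222, so 265 − 2.5Q = 222 and Q = 17.2.
A monopolist chooses Q where MR = MC. MR = 265 − 5Q; setting this equal to 222 gives Q = 8.6 and P = 243.5.
DWL is the triangle between Q = 8.6 and Q = 17.2: ½·(17.2 − 8.6)·(243.5 − 222) = 92.45.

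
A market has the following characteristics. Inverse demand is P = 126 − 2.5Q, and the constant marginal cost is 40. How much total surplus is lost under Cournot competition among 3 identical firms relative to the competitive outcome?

DWL = 92.45

Competitive firms price at marginal cost: P = 40, giving Q = 34.4.
Cournot with 3 identical firms: the symmetric best-response condition is 126 − 10q = 40. Each firm produces q = 8.6, total output Q = 25.8, price P = 61.5.
DWL is the triangle between Q = 25.8 and Q = 34.4: ½·(34.4 − 25.8)·(61.5 − 40) = 92.45.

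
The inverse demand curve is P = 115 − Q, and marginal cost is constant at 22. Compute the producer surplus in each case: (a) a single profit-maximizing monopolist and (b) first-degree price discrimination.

Monopoly: PS = 2162.25; Perfect PD: PS = 4324.5

Monopoly sets MR = MC: 115 − 2Q = 22 ⇒ Q = 46.5, P = 115 − 46.5 = 68.5.
PS = (68.5 − 22)·46.5 = 2162.25.
With perfect price discrimination, output is the efficient level Q = 93 (where demand meets MC), but every buyer pays their willingness to pay: CS = 0 and PS = total surplus.
PS = ½·(115 − 22)·93 = 4324.5.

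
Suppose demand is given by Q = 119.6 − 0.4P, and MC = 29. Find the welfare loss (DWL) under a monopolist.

Inverting demand: P = 299 − 2.5Q.
Under competition P = MC = 29, so Q = (299 − 29)/2.5 = 108.
A monopolist chooses Q where MR = MC. MR = 299 − 5Q; setting this equal to 29 gives Q = 54 and P = 164.
DWL is the triangle between Q = 54 and Q = 108: ½·(108 − 54)·(164 − 29) = 3645.

DWL = 3645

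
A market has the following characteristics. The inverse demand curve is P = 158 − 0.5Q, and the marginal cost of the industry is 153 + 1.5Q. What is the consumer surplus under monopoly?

The monopolist equates marginal revenue to marginal cost: 158 − Q = 153 + 1.5Q, so Q = 2. From demand, P = 157.
CS = ½·(158 − 157)·2 = 1.

CS = 1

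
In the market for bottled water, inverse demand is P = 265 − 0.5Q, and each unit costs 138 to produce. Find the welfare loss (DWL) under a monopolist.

DWL = 4032.25

Perfect competition: P = MC = 138, so 265 − 0.5Q = 138 and Q = 254.
Monopoly sets MR = MC: 265 − Q = 138 ⇒ Q = 127, P = 265 − 0.5·127 = 201.5.
DWL is the triangle between Q = 127 and Q = 254: ½·(254 − 127)·(201.5 − 138) = 4032.25.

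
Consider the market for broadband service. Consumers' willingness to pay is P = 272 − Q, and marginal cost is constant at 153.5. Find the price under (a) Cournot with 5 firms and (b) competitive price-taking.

In a 5-firm Cournot equilibrium, symmetry and the first-order condition give q = (272 − 153.5)/(6) = 19.75. So Q = 98.75 and P = 173.25.
Perfect competition: P = MC = 153.5, so 272 − Q = 153.5 and Q = 118.5.

Cournot: P = 173.25; Competition: P = 153.5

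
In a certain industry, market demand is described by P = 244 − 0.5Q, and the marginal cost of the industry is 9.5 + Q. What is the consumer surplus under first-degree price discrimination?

A perfectly discriminating monopolist sells every unit with P(Q) ≥ MC(Q), so output equals the competitive quantity Q = 469/3. Each buyer pays their reservation price, so CS = 0 and the firm captures all surplus.
CS = 0.

CS = 0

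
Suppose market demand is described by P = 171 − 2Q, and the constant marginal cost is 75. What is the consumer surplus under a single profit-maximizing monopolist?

CS = 576

The monopolist equates marginal revenue to marginal cost: 171 − 4Q = 75, so Q = 24. From demand, P = 123.
CS = ½·(171 − 123)·24 = 576.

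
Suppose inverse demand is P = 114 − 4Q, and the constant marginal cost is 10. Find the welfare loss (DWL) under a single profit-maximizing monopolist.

DWL = 338

Under competition P = MC = 10, so Q = (114 − 10)/4 = 26.
A monopolist chooses Q where MR = MC. MR = 114 − 8Q; setting this equal to 10 gives Q = 13 and P = 62.
DWL is the triangle between Q = 13 and Q = 26: ½·(26 − 13)·(62 − 10) = 338.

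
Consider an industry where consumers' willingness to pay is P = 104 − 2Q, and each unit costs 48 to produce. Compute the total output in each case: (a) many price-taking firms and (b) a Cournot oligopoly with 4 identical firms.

Competition: Q = 28; Cournot: Q = 22.4

Competitive firms price at marginal cost: P = 48, giving Q = 28.
In a 4-firm Cournot equilibrium, symmetry and the first-order condition give q = (104 − 48)/(10) = 5.6. So Q = 22.4 and P = 59.2.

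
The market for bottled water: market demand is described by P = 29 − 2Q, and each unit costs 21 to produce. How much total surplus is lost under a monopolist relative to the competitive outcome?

DWL = 4

Competitive firms price at marginal cost: P = 21, giving Q = 4.
Monopoly sets MR = MC: 29 − 4Q = 21 ⇒ Q = 2, P = 29 − 2·2 = 25.
DWL is the triangle between Q = 2 and Q = 4: ½·(4 − 2)·(25 − 21) = 4.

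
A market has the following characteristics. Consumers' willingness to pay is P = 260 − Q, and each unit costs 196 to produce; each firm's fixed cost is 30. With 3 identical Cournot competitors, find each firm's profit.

With 3 symmetric Cournot firms, each firm's FOC gives 260 − 4q = 196, so q = 16, Q = 3·16 = 48, and P = 212.
Each firm's profit = (212 − 196)·16 − 30 = 226.

π_i = 226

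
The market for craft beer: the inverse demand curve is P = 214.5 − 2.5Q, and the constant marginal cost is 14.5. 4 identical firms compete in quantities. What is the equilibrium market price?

P = 54.5

In a 4-firm Cournot equilibrium, symmetry and the first-order condition give q = (214.5 − 14.5)/(12.5) = 16. So Q = 64 and P = 54.5.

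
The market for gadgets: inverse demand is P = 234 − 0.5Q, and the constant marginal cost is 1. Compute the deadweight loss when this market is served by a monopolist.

Perfect competition: P = MC = 1, so 234 − 0.5Q = 1 and Q = 466.
A monopolist chooses Q where MR = MC. MR = 234 − Q; setting this equal to 1 gives Q = 233 and P = 117.5.
DWL is the triangle between Q = 233 and Q = 466: ½·(466 − 233)·(117.5 − 1) = 13572.25.

DWL = 13572.25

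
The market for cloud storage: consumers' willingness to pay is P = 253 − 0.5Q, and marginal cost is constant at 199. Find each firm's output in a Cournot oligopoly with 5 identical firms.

With 5 symmetric Cournot firms, each firm's FOC gives 253 − 3q = 199, so q = 18, Q = 5·18 = 90, and P = 208.

q_i = 18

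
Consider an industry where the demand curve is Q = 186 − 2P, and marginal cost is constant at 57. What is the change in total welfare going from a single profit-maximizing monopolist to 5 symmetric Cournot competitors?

Inverting demand: P = 93 − 0.5Q.
Monopoly sets MR = MC: 93 − Q = 57 ⇒ Q = 36, P = 93 − 0.5·36 = 75.
CS = ½·(93 − 75)·36 = 324; PS = (75 − 57)·36 = 648; TS = 972.
Cournot with 5 identical firms: the symmetric best-response condition is 93 − 3q = 57. Each firm produces q = 12, total output Q = 60, price P = 63.
CS = ½·(93 − 63)·60 = 900; PS = (63 − 57)·60 = 360; TS = 1260.
Change in total welfare: 1260 − 972 = 288.

Total welfare rises by 288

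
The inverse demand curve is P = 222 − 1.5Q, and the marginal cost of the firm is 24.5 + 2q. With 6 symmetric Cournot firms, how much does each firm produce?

With 6 symmetric Cournot firms, each firm's FOC gives 222 − 10.5q = 24.5 + 2q, so q = 15.8, Q = 6·15.8 = 94.8, and P = 79.8.

q_i = 15.8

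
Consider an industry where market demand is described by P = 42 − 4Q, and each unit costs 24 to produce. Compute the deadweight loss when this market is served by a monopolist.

DWL = 10.125

Competitive firms price at marginal cost: P = 24, giving Q = 4.5.
Monopoly sets MR = MC: 42 − 8Q = 24 ⇒ Q = 2.25, P = 42 − 4·2.25 = 33.
DWL is the triangle between Q = 2.25 and Q = 4.5: ½·(4.5 − 2.25)·(33 − 24) = 10.125.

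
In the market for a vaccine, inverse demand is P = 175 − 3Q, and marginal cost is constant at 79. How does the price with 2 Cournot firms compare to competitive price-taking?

With 2 symmetric Cournot firms, each firm's FOC gives 175 − 9q = 79, so q = 32/3, Q = 2·32/3 = 64/3, and P = 111.
Competitive firms price at marginal cost: P = 79, giving Q = 32.

Cournot: P = 111; Competition: P = 79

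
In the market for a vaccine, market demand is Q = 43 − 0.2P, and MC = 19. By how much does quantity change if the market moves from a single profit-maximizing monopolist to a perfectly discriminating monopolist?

Quantity rises by 19.6

Inverting demand: P = 215 − 5Q.
Monopoly sets MR = MC: 215 − 10Q = 19 ⇒ Q = 19.6, P = 215 − 5·19.6 = 117.
Under first-degree price discrimination the firm charges each unit its demand price and produces up to where P = MC, i.e. Q = 39.2. Consumer surplus is zero; producer surplus equals total surplus.
Change in quantity: 39.2 − 19.6 = 19.6.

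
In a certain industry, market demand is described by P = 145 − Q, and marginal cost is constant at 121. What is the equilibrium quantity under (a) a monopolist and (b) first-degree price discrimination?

The monopolist equates marginal revenue to marginal cost: 145 − 2Q = 121, so Q = 12. From demand, P = 133.
Under first-degree price discrimination the firm charges each unit its demand price and produces up to where P = MC, i.e. Q = 24. Consumer surplus is zero; producer surplus equals total surplus.

Monopoly: Q = 12; Perfect PD: Q = 24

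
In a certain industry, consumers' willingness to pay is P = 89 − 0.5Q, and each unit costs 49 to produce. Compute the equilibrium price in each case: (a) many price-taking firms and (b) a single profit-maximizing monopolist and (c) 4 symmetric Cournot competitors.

Competition: P = 49; Monopoly: P = 69; Cournot: P = 57

Under competition P = MC = 49, so Q = (89 − 49)/0.5 = 80.
The monopolist equates marginal revenue to marginal cost: 89 − Q = 49, so Q = 40. From demand, P = 69.
With 4 symmetric Cournot firms, each firm's FOC gives 89 − 2.5q = 49, so q = 16, Q = 4·16 = 64, and P = 57.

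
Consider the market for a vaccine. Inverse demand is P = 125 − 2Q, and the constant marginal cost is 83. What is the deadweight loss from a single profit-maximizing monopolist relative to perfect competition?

Competitive firms price at marginal cost: P = 83, giving Q = 21.
A monopolist chooses Q where MR = MC. MR = 125 − 4Q; setting this equal to 83 gives Q = 10.5 and P = 104.
DWL is the triangle between Q = 10.5 and Q = 21: ½·(21 − 10.5)·(104 − 83) = 110.25.

DWL = 110.25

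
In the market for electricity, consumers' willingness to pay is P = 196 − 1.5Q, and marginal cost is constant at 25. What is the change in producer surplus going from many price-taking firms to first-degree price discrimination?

Perfect competition: P = MC = 25, so 196 − 1.5Q = 25 and Q = 114.
PS = (25 − 25)·114 = 0.
Under first-degree price discrimination the firm charges each unit its demand price and produces up to where P = MC, i.e. Q = 114. Consumer surplus is zero; producer surplus equals total surplus.
PS = ½·(196 − 25)·114 = 9747.
Change in producer surplus: 9747 − 0 = 9747.

PS rises by 9747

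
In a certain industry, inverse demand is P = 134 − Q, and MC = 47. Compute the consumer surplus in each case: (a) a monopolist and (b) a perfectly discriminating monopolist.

A monopolist chooses Q where MR = MC. MR = 134 − 2Q; setting this equal to 47 gives Q = 43.5 and P = 90.5.
CS = ½·(134 − 90.5)·43.5 = 946.125.
Under first-degree price discrimination the firm charges each unit its demand price and produces up to where P = MC, i.e. Q = 87. Consumer surplus is zero; producer surplus equals total surplus.
CS = 0.

Monopoly: CS = 946.125; Perfect PD: CS = 0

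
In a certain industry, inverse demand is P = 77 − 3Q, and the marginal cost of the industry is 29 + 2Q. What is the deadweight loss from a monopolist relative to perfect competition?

Competitive equilibrium sets price equal to marginal cost: 77 − 3Q = 29 + 2Q, so Q = 9.6 and P = 48.2.
Monopoly sets MR = MC: 77 − 6Q = 29 + 2Q ⇒ Q = 6, P = 77 − 3·6 = 59.
CS = ½·(77 − 48.2)·9.6 = 138.24; PS = (48.2·9.6 − 29·9.6 − ½·2·9.6²) = 92.16; TS = 230.4.
CS = ½·(77 − 59)·6 = 54; PS = (59·6 − 29·6 − ½·2·6²) = 144; TS = 198.
DWL = 230.4 − 198 = 32.4.

DWL = 32.4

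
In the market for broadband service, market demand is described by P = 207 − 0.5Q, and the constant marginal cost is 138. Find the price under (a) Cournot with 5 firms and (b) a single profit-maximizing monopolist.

In a 5-firm Cournot equilibrium, symmetry and the first-order condition give q = (207 − 138)/(3) = 23. So Q = 115 and P = 149.5.
A monopolist chooses Q where MR = MC. MR = 207 − Q; setting this equal to 138 gives Q = 69 and P = 172.5.

Cournot: P = 149.5; Monopoly: P = 172.5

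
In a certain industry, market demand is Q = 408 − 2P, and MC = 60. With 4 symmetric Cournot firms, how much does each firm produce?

q_i = 57.6

Inverting demand: P = 204 − 0.5Q.
Cournot with 4 identical firms: the symmetric best-response condition is 204 − 2.5q = 60. Each firm produces q = 57.6, total output Q = 230.4, price P = 88.8.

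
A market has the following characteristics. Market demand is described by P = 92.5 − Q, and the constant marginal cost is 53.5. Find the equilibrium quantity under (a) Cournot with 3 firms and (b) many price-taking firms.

With 3 symmetric Cournot firms, each firm's FOC gives 92.5 − 4q = 53.5, so q = 9.75, Q = 3·9.75 = 29.25, and P = 63.25.
Competitive firms price at marginal cost: P = 53.5, giving Q = 39.

Cournot: Q = 29.25; Competition: Q = 39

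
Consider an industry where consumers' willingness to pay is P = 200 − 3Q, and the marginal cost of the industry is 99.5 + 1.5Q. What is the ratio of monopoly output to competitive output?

Q_m/Q_c = 0.6

A monopolist chooses Q where MR = MC. MR = 200 − 6Q; setting this equal to 99.5 + 1.5Q gives Q = 13.4 and P = 159.8.
Under competition P = MC: 200 − 3Q = 99.5 + 1.5Q ⇒ Q = 67/3, P = 133.
Ratio Q_m/Q_c = 13.4/(67/3) = 0.6.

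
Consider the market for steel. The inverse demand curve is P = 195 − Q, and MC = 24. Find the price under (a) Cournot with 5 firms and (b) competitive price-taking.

Cournot: P = 52.5; Competition: P = 24

In a 5-firm Cournot equilibrium, symmetry and the first-order condition give q = (195 − 24)/(6) = 28.5. So Q = 142.5 and P = 52.5.
Under competition P = MC = 24, so Q = (195 − 24)/1 = 171.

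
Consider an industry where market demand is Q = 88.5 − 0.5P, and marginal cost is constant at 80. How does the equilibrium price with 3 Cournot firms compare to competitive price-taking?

Cournot: P = 104.25; Competition: P = 80

Inverting demand: P = 177 − 2Q.
With 3 symmetric Cournot firms, each firm's FOC gives 177 − 8q = 80, so q = 12.125, Q = 3·12.125 = 36.375, and P = 104.25.
Competitive firms price at marginal cost: P = 80, giving Q = 48.5.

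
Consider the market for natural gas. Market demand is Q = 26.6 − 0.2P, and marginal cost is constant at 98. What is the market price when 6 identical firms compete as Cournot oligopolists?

P = 103

Inverting demand: P = 133 − 5Q.
In a 6-firm Cournot equilibrium, symmetry and the first-order condition give q = (133 − 98)/(35) = 1. So Q = 6 and P = 103.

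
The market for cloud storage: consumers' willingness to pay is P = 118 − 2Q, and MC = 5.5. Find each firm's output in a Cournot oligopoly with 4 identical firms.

In a 4-firm Cournot equilibrium, symmetry and the first-order condition give q = (118 − 5.5)/(10) = 11.25. So Q = 45 and P = 28.

q_i = 11.25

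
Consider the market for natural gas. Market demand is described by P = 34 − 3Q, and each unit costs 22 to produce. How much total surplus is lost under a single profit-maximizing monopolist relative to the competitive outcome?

DWL = 6

Competitive firms price at marginal cost: P = 22, giving Q = 4.
The monopolist equates marginal revenue to marginal cost: 34 − 6Q = 22, so Q = 2. From demand, P = 28.
DWL is the triangle between Q = 2 and Q = 4: ½·(4 − 2)·(28 − 22) = 6.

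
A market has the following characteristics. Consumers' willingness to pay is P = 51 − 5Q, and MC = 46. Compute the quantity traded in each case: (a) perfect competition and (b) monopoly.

Perfect competition: P = MC = 46, so 51 − 5Q = 46 and Q = 1.
A monopolist chooses Q where MR = MC. MR = 51 − 10Q; setting this equal to 46 gives Q = 0.5 and P = 48.5.

Competition: Q = 1; Monopoly: Q = 0.5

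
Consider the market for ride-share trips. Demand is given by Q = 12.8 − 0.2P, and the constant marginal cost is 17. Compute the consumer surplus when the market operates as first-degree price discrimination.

CS = 0

Inverting demand: P = 64 − 5Q.
A perfectly discriminating monopolist sells every unit with P(Q) ≥ MC(Q), so output equals the competitive quantity Q = 9.4. Each buyer pays their reservation price, so CS = 0 and the firm captures all surplus.
CS = 0.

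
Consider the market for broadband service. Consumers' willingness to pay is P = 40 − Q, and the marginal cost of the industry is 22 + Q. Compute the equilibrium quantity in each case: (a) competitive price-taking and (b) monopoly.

Under competition P = MC: 40 − Q = 22 + Q ⇒ Q = 9, P = 31.
A monopolist chooses Q where MR = MC. MR = 40 − 2Q; setting this equal to 22 + Q gives Q = 6 and P = 34.

Competition: Q = 9; Monopoly: Q = 6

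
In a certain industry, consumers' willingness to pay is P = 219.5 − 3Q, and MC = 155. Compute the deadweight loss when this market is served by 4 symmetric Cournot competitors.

Under competition P = MC = 155, so Q = (219.5 − 155)/3 = 21.5.
With 4 symmetric Cournot firms, each firm's FOC gives 219.5 − 15q = 155, so q = 4.3, Q = 4·4.3 = 17.2, and P = 167.9.
DWL is the triangle between Q = 17.2 and Q = 21.5: ½·(21.5 − 17.2)·(167.9 − 155) = 27.735.

DWL = 27.735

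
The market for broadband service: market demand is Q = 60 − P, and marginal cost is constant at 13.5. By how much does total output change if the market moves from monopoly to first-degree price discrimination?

Q rises by 23.25

Inverting demand: P = 60 − Q.
The monopolist equates marginal revenue to marginal cost: 60 − 2Q = 13.5, so Q = 23.25. From demand, P = 36.75.
Under first-degree price discrimination the firm charges each unit its demand price and produces up to where P = MC, i.e. Q = 46.5. Consumer surplus is zero; producer surplus equals total surplus.
Change in total output: 46.5 − 23.25 = 23.25.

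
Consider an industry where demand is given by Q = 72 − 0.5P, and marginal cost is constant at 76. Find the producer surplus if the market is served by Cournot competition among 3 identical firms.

PS = 433.5

Inverting demand: P = 144 − 2Q.
In a 3-firm Cournot equilibrium, symmetry and the first-order condition give q = (144 − 76)/(8) = 8.5. So Q = 25.5 and P = 93.
PS = (93 − 76)·25.5 = 433.5.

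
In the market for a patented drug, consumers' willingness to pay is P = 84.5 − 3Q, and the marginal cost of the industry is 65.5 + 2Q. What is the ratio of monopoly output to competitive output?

A monopolist chooses Q where MR = MC. MR = 84.5 − 6Q; setting this equal to 65.5 + 2Q gives Q = 2.375 and P = 77.375.
Competitive equilibrium sets price equal to marginal cost: 84.5 − 3Q = 65.5 + 2Q, so Q = 3.8 and P = 73.1.
Ratio Q_m/Q_c = 2.375/3.8 = 0.625.

Q_m/Q_c = 0.625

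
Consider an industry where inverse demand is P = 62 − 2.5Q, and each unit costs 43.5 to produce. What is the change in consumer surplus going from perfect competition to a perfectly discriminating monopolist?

CS falls by 68.45

Competitive firms price at marginal cost: P = 43.5, giving Q = 7.4.
CS = ½·(62 − 43.5)·7.4 = 68.45.
A perfectly discriminating monopolist sells every unit with P(Q) ≥ MC(Q), so output equals the competitive quantity Q = 7.4. Each buyer pays their reservation price, so CS = 0 and the firm captures all surplus.
CS = 0.
Change in consumer surplus: 0 − 68.45 = −68.45.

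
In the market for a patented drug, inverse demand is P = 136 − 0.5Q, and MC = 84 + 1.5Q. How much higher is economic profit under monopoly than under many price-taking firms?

Economic profit rises by 33.8

Competitive equilibrium sets price equal to marginal cost: 136 − 0.5Q = 84 + 1.5Q, so Q = 26 and P = 123.
Profit = 123·26 − (84·26 + ½·1.5·26²) = 507.
Monopoly sets MR = MC: 136 − Q = 84 + 1.5Q ⇒ Q = 20.8, P = 136 − 0.5·20.8 = 125.6.
Profit = 125.6·20.8 − (84·20.8 + ½·1.5·20.8²) = 540.8.
Change in economic profit: 540.8 − 507 = 33.8.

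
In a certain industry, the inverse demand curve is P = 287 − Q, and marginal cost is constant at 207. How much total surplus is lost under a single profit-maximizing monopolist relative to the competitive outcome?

Perfect competition: P = MC = 207, so 287 − Q = 207 and Q = 80.
The monopolist equates marginal revenue to marginal cost: 287 − 2Q = 207, so Q = 40. From demand, P = 247.
DWL is the triangle between Q = 40 and Q = 80: ½·(80 − 40)·(247 − 207) = 800.

DWL = 800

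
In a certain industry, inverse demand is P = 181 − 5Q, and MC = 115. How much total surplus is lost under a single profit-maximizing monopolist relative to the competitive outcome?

Perfect competition: P = MC = 115, so 181 − 5Q = 115 and Q = 13.2.
Monopoly sets MR = MC: 181 − 10Q = 115 ⇒ Q = 6.6, P = 181 − 5·6.6 = 148.
DWL is the triangle between Q = 6.6 and Q = 13.2: ½·(13.2 − 6.6)·(148 − 115) = 108.9.

DWL = 108.9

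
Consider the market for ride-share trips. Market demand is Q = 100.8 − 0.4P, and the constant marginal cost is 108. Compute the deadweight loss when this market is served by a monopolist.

Inverting demand: P = 252 − 2.5Q.
Competitive firms price at marginal cost: P = 108, giving Q = 57.6.
A monopolist chooses Q where MR = MC. MR = 252 − 5Q; setting this equal to 108 gives Q = 28.8 and P = 180.
DWL is the triangle between Q = 28.8 and Q = 57.6: ½·(57.6 − 28.8)·(180 − 108) = 1036.8.

DWL = 1036.8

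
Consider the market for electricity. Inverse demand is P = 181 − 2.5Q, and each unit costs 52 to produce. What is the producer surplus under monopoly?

Monopoly sets MR = MC: 181 − 5Q = 52 ⇒ Q = 25.8, P = 181 − 2.5·25.8 = 116.5.
PS = (116.5 − 52)·25.8 = 1664.1.

PS = 1664.1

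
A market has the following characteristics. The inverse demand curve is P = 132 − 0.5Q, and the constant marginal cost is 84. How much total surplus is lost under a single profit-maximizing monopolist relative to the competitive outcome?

Perfect competition: P = MC = 84, so 132 − 0.5Q = 84 and Q = 96.
A monopolist chooses Q where MR = MC. MR = 132 − Q; setting this equal to 84 gives Q = 48 and P = 108.
DWL is the triangle between Q = 48 and Q = 96: ½·(96 − 48)·(108 − 84) = 576.

DWL = 576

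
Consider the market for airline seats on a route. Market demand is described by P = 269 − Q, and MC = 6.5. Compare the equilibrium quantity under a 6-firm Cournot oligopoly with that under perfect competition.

With 6 symmetric Cournot firms, each firm's FOC gives 269 − 7q = 6.5, so q = 37.5, Q = 6·37.5 = 225, and P = 44.
Competitive firms price at marginal cost: P = 6.5, giving Q = 262.5.

Cournot: Q = 225; Competition: Q = 262.5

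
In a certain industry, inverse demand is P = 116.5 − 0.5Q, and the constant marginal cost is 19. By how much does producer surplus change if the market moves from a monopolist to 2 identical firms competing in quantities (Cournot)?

PS falls by 528.125

A monopolist chooses Q where MR = MC. MR = 116.5 − Q; setting this equal to 19 gives Q = 97.5 and P = 67.75.
PS = (67.75 − 19)·97.5 = 4753.125.
In a 2-firm Cournot equilibrium, symmetry and the first-order condition give q = (116.5 − 19)/(1.5) = 65. So Q = 130 and P = 51.5.
PS = (51.5 − 19)·130 = 4225.
Change in producer surplus: 4225 − 4753.125 = −528.125.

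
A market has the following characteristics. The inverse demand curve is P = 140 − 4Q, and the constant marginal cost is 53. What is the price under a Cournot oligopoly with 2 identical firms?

P = 82

With 2 symmetric Cournot firms, each firm's FOC gives 140 − 12q = 53, so q = 7.25, Q = 2·7.25 = 14.5, and P = 82.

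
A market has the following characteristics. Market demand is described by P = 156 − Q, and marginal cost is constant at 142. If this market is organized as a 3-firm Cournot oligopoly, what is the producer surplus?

With 3 symmetric Cournot firms, each firm's FOC gives 156 − 4q = 142, so q = 3.5, Q = 3·3.5 = 10.5, and P = 145.5.
PS = (145.5 − 142)·10.5 = 36.75.

PS = 36.75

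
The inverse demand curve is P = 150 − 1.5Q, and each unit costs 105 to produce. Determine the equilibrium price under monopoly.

P = 127.5

Monopoly sets MR = MC: 150 − 3Q = 105 ⇒ Q = 15, P = 150 − 1.5·15 = 127.5.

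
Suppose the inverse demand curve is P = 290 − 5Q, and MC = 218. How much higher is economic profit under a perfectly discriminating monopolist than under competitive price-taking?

Under competition P = MC = 218, so Q = (290 − 218)/5 = 14.4.
Profit = (218 − 218)·14.4 = 0.
A perfectly discriminating monopolist sells every unit with P(Q) ≥ MC(Q), so output equals the competitive quantity Q = 14.4. Each buyer pays their reservation price, so CS = 0 and the firm captures all surplus.
PS equals the full surplus area, 518.4. Profit = 518.4 = 518.4.
Change in economic profit: 518.4 − 0 = 518.4.

π rises by 518.4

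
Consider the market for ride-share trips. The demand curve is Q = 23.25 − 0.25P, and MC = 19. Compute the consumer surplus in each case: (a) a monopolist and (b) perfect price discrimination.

Inverting demand: P = 93 − 4Q.
The monopolist equates marginal revenue to marginal cost: 93 − 8Q = 19, so Q = 9.25. From demand, P = 56.
CS = ½·(93 − 56)·9.25 = 171.125.
A perfectly discriminating monopolist sells every unit with P(Q) ≥ MC(Q), so output equals the competitive quantity Q = 18.5. Each buyer pays their reservation price, so CS = 0 and the firm captures all surplus.
CS = 0.

Monopoly: CS = 171.125; Perfect PD: CS = 0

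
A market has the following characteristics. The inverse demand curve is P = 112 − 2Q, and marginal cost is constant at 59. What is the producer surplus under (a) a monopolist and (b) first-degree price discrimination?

Monopoly: PS = 351.125; Perfect PD: PS = 702.25

A monopolist chooses Q where MR = MC. MR = 112 − 4Q; setting this equal to 59 gives Q = 13.25 and P = 85.5.
PS = (85.5 − 59)·13.25 = 351.125.
A perfectly discriminating monopolist sells every unit with P(Q) ≥ MC(Q), so output equals the competitive quantity Q = 26.5. Each buyer pays their reservation price, so CS = 0 and the firm captures all surplus.
PS = ½·(112 − 59)·26.5 = 702.25.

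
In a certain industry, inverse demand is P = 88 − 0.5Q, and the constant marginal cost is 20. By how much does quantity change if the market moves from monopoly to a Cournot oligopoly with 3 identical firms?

Q rises by 34

Monopoly sets MR = MC: 88 − Q = 20 ⇒ Q = 68, P = 88 − 0.5·68 = 54.
Cournot with 3 identical firms: the symmetric best-response condition is 88 − 2q = 20. Each firm produces q = 34, total output Q = 102, price P = 37.
Change in quantity: 102 − 68 = 34.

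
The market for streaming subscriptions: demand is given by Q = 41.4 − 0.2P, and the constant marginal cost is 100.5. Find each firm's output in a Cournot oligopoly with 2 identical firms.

q_i = 7.1

Inverting demand: P = 207 − 5Q.
In a 2-firm Cournot equilibrium, symmetry and the first-order condition give q = (207 − 100.5)/(15) = 7.1. So Q = 14.2 and P = 136.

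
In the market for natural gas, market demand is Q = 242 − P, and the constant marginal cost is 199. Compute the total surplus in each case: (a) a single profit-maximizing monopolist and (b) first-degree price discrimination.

Monopoly: TS = 693.375; Perfect PD: TS = 924.5

Inverting demand: P = 242 − Q.
A monopolist chooses Q where MR = MC. MR = 242 − 2Q; setting this equal to 199 gives Q = 21.5 and P = 220.5.
CS = ½·(242 − 220.5)·21.5 = 231.125; PS = (220.5 − 199)·21.5 = 462.25; TS = 693.375.
With perfect price discrimination, output is the efficient level Q = 43 (where demand meets MC), but every buyer pays their willingness to pay: CS = 0 and PS = total surplus.
TS = 924.5 (equal to competitive TS).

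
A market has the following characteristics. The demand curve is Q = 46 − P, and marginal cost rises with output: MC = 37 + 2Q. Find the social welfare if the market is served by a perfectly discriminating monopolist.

Inverting demand: P = 46 − Q.
A perfectly discriminating monopolist sells every unit with P(Q) ≥ MC(Q), so output equals the competitive quantity Q = 3. Each buyer pays their reservation price, so CS = 0 and the firm captures all surplus.
TS = 13.5 (equal to competitive TS).

TS = 13.5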